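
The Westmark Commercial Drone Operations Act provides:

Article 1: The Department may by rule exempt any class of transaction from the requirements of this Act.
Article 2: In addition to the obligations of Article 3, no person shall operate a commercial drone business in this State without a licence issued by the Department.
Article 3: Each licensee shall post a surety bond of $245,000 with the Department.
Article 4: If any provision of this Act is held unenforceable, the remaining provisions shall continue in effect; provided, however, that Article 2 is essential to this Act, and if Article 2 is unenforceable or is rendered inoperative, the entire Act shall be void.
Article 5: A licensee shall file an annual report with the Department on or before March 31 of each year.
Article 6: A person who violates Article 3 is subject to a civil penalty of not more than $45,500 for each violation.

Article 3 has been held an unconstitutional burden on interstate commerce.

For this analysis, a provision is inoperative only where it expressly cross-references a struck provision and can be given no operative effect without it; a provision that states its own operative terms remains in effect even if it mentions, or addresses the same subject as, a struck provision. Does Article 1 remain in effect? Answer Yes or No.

Yes

Article 3 is struck. The only function of Article 6 is the civil penalty for violating Article 3, so it cannot stand once Article 3 is removed. Article 2 mentions Article 3 but its own obligation stands independently of Article 3, so Article 2 is not affected. Article 4 makes Article 2 an essential term, but Article 2 is unaffected, so the severability proviso in Article 4 preserves the remaining provisions. Article 1, Article 2, Article 4, and Article 5 remain in effect. Article 1 is among the surviving provisions, so the answer is yes.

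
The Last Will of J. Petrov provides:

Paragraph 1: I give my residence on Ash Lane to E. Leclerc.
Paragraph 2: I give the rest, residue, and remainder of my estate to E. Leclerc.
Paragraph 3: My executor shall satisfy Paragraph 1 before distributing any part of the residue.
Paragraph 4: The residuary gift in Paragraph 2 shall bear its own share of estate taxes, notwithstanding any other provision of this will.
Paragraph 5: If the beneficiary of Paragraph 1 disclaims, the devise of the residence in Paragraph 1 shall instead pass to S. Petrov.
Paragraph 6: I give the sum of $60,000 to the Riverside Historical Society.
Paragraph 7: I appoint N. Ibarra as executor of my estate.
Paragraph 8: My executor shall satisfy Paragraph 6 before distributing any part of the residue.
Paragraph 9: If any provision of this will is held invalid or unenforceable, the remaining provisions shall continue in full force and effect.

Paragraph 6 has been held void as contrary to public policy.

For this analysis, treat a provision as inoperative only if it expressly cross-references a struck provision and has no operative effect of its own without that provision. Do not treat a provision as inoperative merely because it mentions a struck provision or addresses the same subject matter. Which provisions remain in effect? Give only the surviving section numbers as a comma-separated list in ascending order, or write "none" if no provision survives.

1, 2, 3, 4, 5, 7, 9

Paragraph 6 is struck. Paragraph 8 has no operative effect of its own apart from Paragraph 6 and is therefore inoperative. Paragraph 9 is a severability clause and preserves every provision that can still be given independent effect. Paragraph 1, Paragraph 2, Paragraph 3, Paragraph 4, Paragraph 5, Paragraph 7, and Paragraph 9 remain in effect.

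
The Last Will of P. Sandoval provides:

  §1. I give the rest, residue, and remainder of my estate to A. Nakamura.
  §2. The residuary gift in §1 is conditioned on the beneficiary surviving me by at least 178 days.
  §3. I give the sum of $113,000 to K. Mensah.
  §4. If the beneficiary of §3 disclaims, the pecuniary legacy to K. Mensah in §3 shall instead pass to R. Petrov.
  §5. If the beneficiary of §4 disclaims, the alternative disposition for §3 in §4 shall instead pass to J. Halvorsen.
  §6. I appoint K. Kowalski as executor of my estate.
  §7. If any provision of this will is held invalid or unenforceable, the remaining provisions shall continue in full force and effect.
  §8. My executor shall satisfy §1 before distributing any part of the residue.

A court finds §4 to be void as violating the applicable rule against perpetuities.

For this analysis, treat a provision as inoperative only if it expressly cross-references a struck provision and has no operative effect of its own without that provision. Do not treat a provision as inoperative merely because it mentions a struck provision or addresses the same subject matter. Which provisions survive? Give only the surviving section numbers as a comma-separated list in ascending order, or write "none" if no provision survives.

1, 2, 3, 6, 7, 8

§4 is struck. §5 has no operative effect of its own apart from §4 and is therefore inoperative. §7 is a severability clause and preserves every provision that can still be given independent effect. §1, §2, §3, §6, §7, and §8 remain in effect.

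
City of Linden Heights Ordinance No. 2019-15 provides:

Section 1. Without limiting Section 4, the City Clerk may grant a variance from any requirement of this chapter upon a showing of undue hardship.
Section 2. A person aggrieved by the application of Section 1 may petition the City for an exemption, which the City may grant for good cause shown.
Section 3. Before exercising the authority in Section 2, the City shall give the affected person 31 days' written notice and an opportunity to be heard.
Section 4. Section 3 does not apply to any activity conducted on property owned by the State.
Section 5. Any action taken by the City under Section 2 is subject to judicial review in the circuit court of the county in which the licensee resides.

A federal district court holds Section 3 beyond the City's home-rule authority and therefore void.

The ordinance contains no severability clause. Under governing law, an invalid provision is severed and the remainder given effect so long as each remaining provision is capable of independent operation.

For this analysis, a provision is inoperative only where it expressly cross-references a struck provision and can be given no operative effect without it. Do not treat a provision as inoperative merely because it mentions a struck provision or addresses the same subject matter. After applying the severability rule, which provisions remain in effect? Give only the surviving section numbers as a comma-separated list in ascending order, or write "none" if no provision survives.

Section 3 is struck. Section 4 operates only by reference to Section 3, so it falls with Section 3. Section 1 mentions Section 4 but its own obligation stands independently of Section 4, so Section 1 is not affected. With no severability clause, the stated default rule severs what cannot stand and enforces each remaining provision that can operate on its own. That leaves Section 1, Section 2, and Section 5 in effect.

1, 2, 5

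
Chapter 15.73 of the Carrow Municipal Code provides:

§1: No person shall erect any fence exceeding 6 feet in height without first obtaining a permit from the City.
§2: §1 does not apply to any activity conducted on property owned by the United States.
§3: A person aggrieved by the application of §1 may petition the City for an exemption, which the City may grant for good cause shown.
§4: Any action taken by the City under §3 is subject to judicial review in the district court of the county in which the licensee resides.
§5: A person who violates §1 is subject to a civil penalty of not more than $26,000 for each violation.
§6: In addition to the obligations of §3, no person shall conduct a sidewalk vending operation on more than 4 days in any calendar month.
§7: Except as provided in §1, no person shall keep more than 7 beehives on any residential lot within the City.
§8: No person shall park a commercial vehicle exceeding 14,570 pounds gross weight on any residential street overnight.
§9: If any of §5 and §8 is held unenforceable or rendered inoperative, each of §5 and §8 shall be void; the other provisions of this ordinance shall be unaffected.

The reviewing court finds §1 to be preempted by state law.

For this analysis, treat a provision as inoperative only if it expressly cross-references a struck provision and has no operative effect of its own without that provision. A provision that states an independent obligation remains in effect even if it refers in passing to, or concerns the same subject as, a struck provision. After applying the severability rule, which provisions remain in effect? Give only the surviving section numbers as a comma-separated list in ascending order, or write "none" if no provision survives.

6, 7, 9

§1 is struck. §2 has no operative effect of its own apart from §1 and is therefore inoperative. The only function of §3 is the exemption procedure for §1, so it cannot stand once §1 is removed. §5 merely fixes the civil penalty for violating §1; with §1 gone it has nothing to operate on and falls away. §4 merely fixes the judicial-review right for §3; with §3 gone it has nothing to operate on and falls away. §7 mentions §1 but its own obligation stands independently of §1, so §7 is not affected. §6 mentions §3 but its own obligation stands independently of §3, so §6 is not affected. §9 declares §5 and §8 mutually dependent; since one of them has fallen, all of them are of no effect. That brings down §8 as well. The remainder continues in force under §9. That leaves §6, §7, and §9 in effect.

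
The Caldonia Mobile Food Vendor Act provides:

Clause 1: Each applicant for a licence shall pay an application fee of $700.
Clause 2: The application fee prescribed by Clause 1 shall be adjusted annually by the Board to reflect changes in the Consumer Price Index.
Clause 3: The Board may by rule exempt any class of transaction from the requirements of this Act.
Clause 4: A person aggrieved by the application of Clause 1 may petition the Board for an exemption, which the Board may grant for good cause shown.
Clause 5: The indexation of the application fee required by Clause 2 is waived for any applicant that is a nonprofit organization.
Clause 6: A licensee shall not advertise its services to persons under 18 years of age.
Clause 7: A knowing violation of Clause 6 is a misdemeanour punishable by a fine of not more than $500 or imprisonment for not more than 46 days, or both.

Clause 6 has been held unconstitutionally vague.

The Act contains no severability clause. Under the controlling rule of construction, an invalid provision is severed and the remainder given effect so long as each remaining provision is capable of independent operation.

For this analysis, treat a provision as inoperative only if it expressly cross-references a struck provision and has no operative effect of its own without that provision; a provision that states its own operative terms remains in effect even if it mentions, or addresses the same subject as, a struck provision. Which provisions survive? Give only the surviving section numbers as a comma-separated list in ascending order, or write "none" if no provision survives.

1, 2, 3, 4, 5

Clause 6 is struck. Clause 7 has no operative effect of its own apart from Clause 6 and is therefore inoperative. With no severability clause, the stated default rule severs what cannot stand and enforces each remaining provision that can operate on its own. The provisions still in force are Clause 1, Clause 2, Clause 3, Clause 4, and Clause 5.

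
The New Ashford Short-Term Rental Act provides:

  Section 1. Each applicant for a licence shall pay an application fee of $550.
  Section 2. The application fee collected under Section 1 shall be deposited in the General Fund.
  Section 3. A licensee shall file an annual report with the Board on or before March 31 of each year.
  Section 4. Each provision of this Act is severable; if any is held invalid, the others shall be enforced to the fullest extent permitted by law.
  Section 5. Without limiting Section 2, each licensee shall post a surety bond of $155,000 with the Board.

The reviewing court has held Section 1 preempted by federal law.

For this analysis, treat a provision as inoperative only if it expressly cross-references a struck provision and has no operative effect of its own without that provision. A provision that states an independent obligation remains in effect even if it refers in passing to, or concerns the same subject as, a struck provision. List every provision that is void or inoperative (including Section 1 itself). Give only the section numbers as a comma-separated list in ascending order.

Section 1 is struck. Section 2 operates only by reference to Section 1, so it falls with Section 1. Although Section 5 refers to Section 2, its operative terms do not depend on Section 2, so it remains in effect. Section 4 is a severability clause and preserves every provision that can still be given independent effect. Section 3, Section 4, and Section 5 remain in effect.

1, 2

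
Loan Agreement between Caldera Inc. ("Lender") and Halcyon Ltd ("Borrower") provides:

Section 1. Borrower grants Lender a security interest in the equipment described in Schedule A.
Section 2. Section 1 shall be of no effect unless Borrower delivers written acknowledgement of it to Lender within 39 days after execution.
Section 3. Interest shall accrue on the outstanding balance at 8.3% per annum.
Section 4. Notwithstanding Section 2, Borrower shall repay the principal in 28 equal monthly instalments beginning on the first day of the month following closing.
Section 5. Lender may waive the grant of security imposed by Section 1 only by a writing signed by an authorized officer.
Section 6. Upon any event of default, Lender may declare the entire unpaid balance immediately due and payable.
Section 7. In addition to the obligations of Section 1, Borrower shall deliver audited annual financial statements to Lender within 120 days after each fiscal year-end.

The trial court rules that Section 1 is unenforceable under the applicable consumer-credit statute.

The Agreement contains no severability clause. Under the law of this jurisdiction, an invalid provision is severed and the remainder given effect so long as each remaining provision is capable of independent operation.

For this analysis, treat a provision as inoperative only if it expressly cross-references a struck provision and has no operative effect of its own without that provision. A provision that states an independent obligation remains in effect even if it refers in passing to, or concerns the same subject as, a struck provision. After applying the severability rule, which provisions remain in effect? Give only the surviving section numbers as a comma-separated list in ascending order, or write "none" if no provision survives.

Section 1 is struck. Section 2 merely fixes the acknowledgement condition for Section 1; with Section 1 gone it has nothing to operate on and falls away. Section 5 has no operative effect of its own apart from Section 1 and is therefore inoperative. Although Section 4 refers to Section 2, its operative terms do not depend on Section 2, so it remains in effect. Section 7 mentions Section 1 but its own obligation stands independently of Section 1, so Section 7 is not affected. Under the stated default rule, only provisions that cannot operate independently fall away; the rest are enforced. That leaves Section 3, Section 4, Section 6, and Section 7 in effect.

3, 4, 6, 7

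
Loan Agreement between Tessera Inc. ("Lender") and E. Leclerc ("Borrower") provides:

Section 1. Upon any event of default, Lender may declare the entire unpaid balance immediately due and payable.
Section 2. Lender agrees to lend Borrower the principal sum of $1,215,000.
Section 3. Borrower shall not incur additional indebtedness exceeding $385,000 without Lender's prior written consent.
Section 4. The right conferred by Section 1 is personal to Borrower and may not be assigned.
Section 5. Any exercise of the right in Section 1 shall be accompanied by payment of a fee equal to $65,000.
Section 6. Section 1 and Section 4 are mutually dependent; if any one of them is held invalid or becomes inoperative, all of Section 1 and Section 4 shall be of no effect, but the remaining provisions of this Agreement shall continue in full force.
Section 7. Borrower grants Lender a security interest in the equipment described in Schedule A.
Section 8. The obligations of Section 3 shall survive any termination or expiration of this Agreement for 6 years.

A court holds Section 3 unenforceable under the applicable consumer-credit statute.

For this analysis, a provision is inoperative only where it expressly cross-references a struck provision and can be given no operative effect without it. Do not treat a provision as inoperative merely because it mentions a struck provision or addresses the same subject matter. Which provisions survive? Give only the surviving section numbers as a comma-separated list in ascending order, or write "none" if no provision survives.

1, 2, 4, 5, 6, 7

Section 3 is struck. Section 8 merely fixes the survival period for Section 3; with Section 3 gone it has nothing to operate on and falls away. Section 6 ties Section 1 and Section 4 together, but none of those is affected here; the remaining provisions continue in force under Section 6. That leaves Section 1, Section 2, Section 4, Section 5, Section 6, and Section 7 in effect.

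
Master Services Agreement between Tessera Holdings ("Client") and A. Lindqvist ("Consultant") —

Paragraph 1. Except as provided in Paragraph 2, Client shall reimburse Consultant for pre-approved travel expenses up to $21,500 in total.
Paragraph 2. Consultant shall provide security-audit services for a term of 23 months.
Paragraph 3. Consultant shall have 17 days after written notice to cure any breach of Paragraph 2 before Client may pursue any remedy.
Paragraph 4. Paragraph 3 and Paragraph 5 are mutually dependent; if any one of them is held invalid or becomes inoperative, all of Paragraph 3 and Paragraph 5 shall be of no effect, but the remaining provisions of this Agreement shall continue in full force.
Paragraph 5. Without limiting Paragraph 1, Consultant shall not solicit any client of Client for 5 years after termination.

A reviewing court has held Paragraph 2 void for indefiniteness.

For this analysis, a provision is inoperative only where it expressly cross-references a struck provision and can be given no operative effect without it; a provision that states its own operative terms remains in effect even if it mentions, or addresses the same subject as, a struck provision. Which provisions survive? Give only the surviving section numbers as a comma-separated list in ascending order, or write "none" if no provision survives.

Paragraph 2 is struck. Paragraph 3 operates only by reference to Paragraph 2, so it falls with Paragraph 2. Although Paragraph 1 refers to Paragraph 2, its operative terms do not depend on Paragraph 2, so it remains in effect. Paragraph 4 declares Paragraph 3 and Paragraph 5 mutually dependent; since one of them has fallen, all of them are of no effect. That brings down Paragraph 5 as well. The remainder continues in force under Paragraph 4. That leaves Paragraph 1 and Paragraph 4 in effect.

1, 4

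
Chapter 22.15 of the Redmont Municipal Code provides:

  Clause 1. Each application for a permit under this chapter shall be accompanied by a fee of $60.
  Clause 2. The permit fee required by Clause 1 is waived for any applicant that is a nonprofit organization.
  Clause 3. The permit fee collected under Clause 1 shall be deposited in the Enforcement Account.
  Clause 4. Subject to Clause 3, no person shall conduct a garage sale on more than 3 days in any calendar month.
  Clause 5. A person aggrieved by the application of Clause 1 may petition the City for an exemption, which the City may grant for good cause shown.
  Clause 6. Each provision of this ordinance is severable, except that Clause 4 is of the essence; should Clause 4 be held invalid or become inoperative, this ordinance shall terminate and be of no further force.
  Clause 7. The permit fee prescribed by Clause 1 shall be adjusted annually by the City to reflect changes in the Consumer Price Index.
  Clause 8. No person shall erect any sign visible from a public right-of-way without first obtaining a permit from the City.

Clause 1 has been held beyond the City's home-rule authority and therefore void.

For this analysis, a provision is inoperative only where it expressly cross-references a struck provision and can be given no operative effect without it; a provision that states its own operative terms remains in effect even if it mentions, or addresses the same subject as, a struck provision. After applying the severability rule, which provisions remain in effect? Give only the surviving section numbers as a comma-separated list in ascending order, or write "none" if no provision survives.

4, 6, 8

Clause 1 is struck. The whole of Clause 2 is the nonprofit waiver of the permit fee, defined by reference to Clause 1, so Clause 2 cannot stand once Clause 1 is removed. The whole of Clause 3 is the disposition of the permit fee, defined by reference to Clause 1, so Clause 3 cannot stand once Clause 1 is removed. The only function of Clause 5 is the exemption procedure for Clause 1, so it cannot stand once Clause 1 is removed. The whole of Clause 7 is the indexation of the permit fee, defined by reference to Clause 1, so Clause 7 cannot stand once Clause 1 is removed. Although Clause 4 refers to Clause 3, its operative terms do not depend on Clause 3, so it remains in effect. Clause 6 makes Clause 4 an essential term, but Clause 4 is unaffected, so the severability proviso in Clause 6 preserves the remaining provisions. The provisions still in force are Clause 4, Clause 6, and Clause 8.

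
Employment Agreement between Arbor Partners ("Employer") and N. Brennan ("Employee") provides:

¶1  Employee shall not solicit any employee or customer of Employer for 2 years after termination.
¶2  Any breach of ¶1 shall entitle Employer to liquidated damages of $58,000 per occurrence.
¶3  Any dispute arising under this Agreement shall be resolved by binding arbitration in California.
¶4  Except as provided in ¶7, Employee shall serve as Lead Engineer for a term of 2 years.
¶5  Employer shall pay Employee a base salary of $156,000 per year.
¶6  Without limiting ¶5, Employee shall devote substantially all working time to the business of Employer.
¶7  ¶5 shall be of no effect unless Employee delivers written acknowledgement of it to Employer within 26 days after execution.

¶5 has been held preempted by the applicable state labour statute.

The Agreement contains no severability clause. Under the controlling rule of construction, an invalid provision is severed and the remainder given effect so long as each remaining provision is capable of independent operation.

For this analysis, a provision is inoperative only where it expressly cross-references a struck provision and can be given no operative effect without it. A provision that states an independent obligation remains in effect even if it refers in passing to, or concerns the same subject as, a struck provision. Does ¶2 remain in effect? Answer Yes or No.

¶5 is struck. The only function of ¶7 is the acknowledgement condition for ¶5, so it cannot stand once ¶5 is removed. ¶4 mentions ¶7 but its own obligation stands independently of ¶7, so ¶4 is not affected. Although ¶6 refers to ¶5, its operative terms do not depend on ¶5, so it remains in effect. Under the stated default rule, only provisions that cannot operate independently fall away; the rest are enforced. ¶1, ¶2, ¶3, ¶4, and ¶6 remain in effect. ¶2 is among the surviving provisions, so the answer is yes.

Yes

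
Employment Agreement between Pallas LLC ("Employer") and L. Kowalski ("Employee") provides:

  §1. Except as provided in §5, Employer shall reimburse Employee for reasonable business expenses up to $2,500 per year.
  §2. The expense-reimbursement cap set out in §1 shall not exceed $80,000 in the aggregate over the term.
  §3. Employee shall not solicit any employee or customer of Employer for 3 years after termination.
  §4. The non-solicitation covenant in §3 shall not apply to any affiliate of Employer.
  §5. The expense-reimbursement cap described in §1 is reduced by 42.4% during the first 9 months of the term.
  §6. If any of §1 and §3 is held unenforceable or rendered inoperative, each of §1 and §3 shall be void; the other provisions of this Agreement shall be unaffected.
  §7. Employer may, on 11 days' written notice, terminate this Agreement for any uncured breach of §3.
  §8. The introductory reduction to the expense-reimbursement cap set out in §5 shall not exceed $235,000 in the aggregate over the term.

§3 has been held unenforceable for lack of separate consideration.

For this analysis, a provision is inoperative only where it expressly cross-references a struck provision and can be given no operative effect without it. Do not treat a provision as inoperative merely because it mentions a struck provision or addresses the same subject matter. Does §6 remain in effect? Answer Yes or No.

§3 is struck. §4 operates only by reference to §3, so it falls with §3. §7 has no operative effect of its own apart from §3 and is therefore inoperative. §6 declares §1 and §3 mutually dependent; since one of them has fallen, all of them are of no effect. That brings down §1 as well. §2, §5, and §8 in turn depend solely on a provision now struck and likewise fall. The remainder continues in force under §6. Only §6 remains in effect. §6 is among the surviving provisions, so the answer is yes.

Yes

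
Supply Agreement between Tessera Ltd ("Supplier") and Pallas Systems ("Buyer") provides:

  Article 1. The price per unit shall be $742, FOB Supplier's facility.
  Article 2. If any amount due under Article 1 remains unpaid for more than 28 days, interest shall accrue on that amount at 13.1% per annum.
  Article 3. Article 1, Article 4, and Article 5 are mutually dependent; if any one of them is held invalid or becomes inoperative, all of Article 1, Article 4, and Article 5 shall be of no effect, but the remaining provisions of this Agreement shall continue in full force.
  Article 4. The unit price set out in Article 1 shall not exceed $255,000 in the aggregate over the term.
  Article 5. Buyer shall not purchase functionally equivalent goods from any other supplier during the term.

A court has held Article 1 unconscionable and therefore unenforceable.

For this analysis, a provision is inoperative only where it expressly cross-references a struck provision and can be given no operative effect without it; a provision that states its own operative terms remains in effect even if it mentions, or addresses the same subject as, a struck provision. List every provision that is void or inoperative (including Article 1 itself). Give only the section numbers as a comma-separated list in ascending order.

1, 2, 4, 5

Article 1 is struck. Article 2 operates only by reference to Article 1, so it falls with Article 1. Article 4 does nothing except set the aggregate cap on the unit price by reference to Article 1; with Article 1 gone it has no independent effect and is inoperative. Article 3 declares Article 1, Article 4, and Article 5 mutually dependent; since one of them has fallen, all of them are of no effect. That brings down Article 5 as well. The remainder continues in force under Article 3. Only Article 3 remains in effect.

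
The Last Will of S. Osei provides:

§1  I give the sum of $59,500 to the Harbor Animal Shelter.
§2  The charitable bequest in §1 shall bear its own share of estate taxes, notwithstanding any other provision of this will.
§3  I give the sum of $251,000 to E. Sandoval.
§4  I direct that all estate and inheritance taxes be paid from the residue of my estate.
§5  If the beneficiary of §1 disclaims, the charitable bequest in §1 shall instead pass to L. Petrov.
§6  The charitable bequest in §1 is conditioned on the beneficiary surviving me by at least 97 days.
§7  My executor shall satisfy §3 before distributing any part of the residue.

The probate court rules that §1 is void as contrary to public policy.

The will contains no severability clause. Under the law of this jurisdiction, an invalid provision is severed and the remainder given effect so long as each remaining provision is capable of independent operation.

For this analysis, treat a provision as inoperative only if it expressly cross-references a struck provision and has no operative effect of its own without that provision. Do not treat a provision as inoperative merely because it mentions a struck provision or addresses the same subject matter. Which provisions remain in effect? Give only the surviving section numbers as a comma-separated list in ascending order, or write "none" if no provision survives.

3, 4, 7

§1 is struck. §2 merely fixes the tax charge on §1; with §1 gone it has nothing to operate on and falls away. §5 merely fixes the alternative disposition for §1; with §1 gone it has nothing to operate on and falls away. §6 merely fixes the survivorship condition on §1; with §1 gone it has nothing to operate on and falls away. Under the stated default rule, only provisions that cannot operate independently fall away; the rest are enforced. That leaves §3, §4, and §7 in effect.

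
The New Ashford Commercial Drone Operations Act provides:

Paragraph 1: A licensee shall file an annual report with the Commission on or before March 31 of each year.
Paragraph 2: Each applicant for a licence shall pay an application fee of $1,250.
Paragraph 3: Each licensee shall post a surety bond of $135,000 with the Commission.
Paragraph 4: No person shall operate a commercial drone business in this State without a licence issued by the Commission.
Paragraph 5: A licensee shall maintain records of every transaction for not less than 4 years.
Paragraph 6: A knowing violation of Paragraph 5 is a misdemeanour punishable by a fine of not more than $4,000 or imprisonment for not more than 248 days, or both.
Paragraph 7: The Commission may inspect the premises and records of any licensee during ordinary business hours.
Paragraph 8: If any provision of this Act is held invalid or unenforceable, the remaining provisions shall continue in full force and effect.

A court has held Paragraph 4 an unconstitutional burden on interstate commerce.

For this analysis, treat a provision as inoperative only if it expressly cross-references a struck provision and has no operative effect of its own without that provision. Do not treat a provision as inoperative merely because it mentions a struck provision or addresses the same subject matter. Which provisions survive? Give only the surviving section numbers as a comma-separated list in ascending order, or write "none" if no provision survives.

Paragraph 4 is struck. No other provision's operative terms depend on Paragraph 4. Paragraph 8 is a severability clause and preserves every provision that can still be given independent effect. The provisions still in force are Paragraph 1, Paragraph 2, Paragraph 3, Paragraph 5, Paragraph 6, Paragraph 7, and Paragraph 8.

1, 2, 3, 5, 6, 7, 8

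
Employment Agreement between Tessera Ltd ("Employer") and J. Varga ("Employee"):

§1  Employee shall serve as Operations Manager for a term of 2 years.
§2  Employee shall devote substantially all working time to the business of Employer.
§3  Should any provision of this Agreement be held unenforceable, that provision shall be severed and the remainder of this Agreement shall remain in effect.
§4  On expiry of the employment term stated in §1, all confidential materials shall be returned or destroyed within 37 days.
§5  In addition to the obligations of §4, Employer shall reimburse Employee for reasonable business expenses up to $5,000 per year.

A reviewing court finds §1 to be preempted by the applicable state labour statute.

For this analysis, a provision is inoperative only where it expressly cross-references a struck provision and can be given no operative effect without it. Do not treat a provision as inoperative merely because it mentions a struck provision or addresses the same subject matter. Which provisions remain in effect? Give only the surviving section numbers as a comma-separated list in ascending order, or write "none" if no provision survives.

2, 3, 5

§1 is struck. §4 has no operative effect of its own apart from §1 and is therefore inoperative. Although §5 refers to §4, its operative terms do not depend on §4, so it remains in effect. §3 is a severability clause and preserves every provision that can still be given independent effect. §2, §3, and §5 remain in effect.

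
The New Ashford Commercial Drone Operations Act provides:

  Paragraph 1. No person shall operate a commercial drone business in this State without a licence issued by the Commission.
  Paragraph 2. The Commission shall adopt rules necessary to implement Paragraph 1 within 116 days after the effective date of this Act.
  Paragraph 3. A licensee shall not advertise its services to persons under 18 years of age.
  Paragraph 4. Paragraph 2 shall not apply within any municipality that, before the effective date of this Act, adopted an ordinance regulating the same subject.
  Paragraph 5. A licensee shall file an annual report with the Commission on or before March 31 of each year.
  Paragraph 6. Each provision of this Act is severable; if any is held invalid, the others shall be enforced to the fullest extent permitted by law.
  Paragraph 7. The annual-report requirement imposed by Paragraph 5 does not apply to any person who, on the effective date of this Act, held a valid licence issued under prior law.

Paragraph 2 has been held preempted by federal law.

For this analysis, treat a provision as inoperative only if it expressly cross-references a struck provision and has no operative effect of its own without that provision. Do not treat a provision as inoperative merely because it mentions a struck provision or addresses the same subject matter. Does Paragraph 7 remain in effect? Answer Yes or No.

Paragraph 2 is struck. Paragraph 4 has no operative effect of its own apart from Paragraph 2 and is therefore inoperative. Paragraph 6 is a severability clause and preserves every provision that can still be given independent effect. Paragraph 1, Paragraph 3, Paragraph 5, Paragraph 6, and Paragraph 7 remain in effect. Paragraph 7 is among the surviving provisions, so the answer is yes.

Yes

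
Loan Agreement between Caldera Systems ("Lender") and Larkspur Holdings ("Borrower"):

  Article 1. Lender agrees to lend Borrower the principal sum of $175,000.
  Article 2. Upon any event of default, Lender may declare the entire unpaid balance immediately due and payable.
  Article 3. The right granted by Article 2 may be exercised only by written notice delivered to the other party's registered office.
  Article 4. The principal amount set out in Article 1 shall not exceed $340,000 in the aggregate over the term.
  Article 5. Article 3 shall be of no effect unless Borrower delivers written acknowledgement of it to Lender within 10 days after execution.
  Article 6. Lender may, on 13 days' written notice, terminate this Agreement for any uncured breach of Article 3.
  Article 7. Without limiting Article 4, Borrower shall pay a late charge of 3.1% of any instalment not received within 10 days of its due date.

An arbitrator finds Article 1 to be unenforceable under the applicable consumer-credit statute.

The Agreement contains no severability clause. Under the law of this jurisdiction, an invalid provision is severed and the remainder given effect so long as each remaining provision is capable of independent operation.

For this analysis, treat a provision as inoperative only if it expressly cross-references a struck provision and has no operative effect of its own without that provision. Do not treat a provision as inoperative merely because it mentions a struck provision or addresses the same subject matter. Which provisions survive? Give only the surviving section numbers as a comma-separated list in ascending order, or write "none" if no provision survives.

Article 1 is struck. The whole of Article 4 is the aggregate cap on the principal amount, defined by reference to Article 1, so Article 4 cannot stand once Article 1 is removed. Article 7 mentions Article 4 but its own obligation stands independently of Article 4, so Article 7 is not affected. Under the stated default rule, only provisions that cannot operate independently fall away; the rest are enforced. The provisions still in force are Article 2, Article 3, Article 5, Article 6, and Article 7.

2, 3, 5, 6, 7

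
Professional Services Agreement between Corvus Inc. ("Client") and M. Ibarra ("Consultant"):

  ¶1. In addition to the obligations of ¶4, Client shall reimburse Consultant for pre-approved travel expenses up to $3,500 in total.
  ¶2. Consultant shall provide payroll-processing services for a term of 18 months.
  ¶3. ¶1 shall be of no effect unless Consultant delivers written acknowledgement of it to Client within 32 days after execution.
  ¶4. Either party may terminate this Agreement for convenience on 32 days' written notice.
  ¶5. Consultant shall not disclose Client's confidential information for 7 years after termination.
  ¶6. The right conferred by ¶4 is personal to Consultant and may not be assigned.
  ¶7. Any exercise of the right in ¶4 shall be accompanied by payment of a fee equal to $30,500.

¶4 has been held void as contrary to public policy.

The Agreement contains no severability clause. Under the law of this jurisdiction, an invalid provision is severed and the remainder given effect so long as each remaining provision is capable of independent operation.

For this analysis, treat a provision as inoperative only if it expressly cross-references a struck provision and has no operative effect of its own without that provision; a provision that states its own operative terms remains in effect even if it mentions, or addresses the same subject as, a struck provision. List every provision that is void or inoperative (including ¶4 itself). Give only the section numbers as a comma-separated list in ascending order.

4, 6, 7

¶4 is struck. The only function of ¶6 is the non-assignment of ¶4, so it cannot stand once ¶4 is removed. ¶7 has no operative effect of its own apart from ¶4 and is therefore inoperative. Although ¶1 refers to ¶4, its operative terms do not depend on ¶4, so it remains in effect. With no severability clause, the stated default rule severs what cannot stand and enforces each remaining provision that can operate on its own. That leaves ¶1, ¶2, ¶3, and ¶5 in effect.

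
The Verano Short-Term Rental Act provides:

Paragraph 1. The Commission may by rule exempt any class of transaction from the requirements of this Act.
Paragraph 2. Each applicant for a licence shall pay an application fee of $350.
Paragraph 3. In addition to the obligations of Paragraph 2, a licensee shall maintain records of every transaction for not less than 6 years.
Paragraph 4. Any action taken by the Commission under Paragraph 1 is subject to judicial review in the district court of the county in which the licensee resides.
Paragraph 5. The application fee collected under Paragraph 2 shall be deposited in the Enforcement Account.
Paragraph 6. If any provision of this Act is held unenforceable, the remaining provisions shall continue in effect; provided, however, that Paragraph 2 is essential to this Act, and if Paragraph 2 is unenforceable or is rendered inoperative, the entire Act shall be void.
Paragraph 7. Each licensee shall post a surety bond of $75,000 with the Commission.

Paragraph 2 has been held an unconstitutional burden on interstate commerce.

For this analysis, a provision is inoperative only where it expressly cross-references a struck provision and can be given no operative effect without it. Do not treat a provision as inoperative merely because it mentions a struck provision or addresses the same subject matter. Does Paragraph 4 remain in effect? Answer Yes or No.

No

Paragraph 2 is struck. Paragraph 5 has no operative effect of its own apart from Paragraph 2 and is therefore inoperative. Paragraph 6 makes Paragraph 2 an essential term, and Paragraph 2 is the provision held invalid; under Paragraph 6, the entire Act is therefore void. No provision of the Act survives. Paragraph 4 is among the inoperative provisions, so the answer is no.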